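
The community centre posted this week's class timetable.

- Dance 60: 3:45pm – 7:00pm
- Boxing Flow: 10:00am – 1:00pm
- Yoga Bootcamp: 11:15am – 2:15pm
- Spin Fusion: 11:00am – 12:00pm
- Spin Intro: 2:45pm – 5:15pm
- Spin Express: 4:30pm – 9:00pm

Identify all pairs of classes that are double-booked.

Sorted by start: Boxing Flow, Spin Fusion, Yoga Bootcamp, Spin Intro, Dance 60, Spin Express.
Spin Fusion starts before Boxing Flow ends → Boxing Flow and Spin Fusion overlap.
Yoga Bootcamp starts before Boxing Flow ends → Boxing Flow and Yoga Bootcamp overlap.
Spin Intro starts after Boxing Flow ends, so Boxing Flow has no further overlaps.
Yoga Bootcamp starts before Spin Fusion ends → Spin Fusion and Yoga Bootcamp overlap.
Spin Intro starts after Spin Fusion ends, so Spin Fusion has no further overlaps.
Spin Intro starts after Yoga Bootcamp ends, so Yoga Bootcamp has no further overlaps.
Dance 60 starts before Spin Intro ends → Spin Intro and Dance 60 overlap.
Spin Express starts before Spin Intro ends → Spin Intro and Spin Express overlap.
Spin Express starts before Dance 60 ends → Dance 60 and Spin Express overlap.

Boxing Flow & Spin Fusion, Boxing Flow & Yoga Bootcamp, Dance 60 & Spin Express, Dance 60 & Spin Intro, Spin Express & Spin Intro, Spin Fusion & Yoga Bootcamp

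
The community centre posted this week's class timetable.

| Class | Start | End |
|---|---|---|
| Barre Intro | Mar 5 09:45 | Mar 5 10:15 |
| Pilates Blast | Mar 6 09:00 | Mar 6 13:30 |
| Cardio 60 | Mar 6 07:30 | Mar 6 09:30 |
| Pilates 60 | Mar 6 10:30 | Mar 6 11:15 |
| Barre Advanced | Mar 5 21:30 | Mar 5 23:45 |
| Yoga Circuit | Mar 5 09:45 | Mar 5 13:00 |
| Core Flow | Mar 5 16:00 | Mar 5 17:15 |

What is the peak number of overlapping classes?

Sweep the timeline, counting +1 at each start and −1 at each end (ends before starts at a tie):
Mar 5 09:45 start Barre Intro → 1
Mar 5 09:45 start Yoga Circuit → 2
Mar 5 10:15 end Barre Intro → 1
Mar 5 13:00 end Yoga Circuit → 0
Mar 5 16:00 start Core Flow → 1
Mar 5 17:15 end Core Flow → 0
Mar 5 21:30 start Barre Advanced → 1
Mar 5 23:45 end Barre Advanced → 0
Mar 6 07:30 start Cardio 60 → 1
Mar 6 09:00 start Pilates Blast → 2
Mar 6 09:30 end Cardio 60 → 1
Mar 6 10:30 start Pilates 60 → 2
Mar 6 11:15 end Pilates 60 → 1
Mar 6 13:30 end Pilates Blast → 0
Peak is 2, at Mar 5 09:45 (Barre Intro, Yoga Circuit).

2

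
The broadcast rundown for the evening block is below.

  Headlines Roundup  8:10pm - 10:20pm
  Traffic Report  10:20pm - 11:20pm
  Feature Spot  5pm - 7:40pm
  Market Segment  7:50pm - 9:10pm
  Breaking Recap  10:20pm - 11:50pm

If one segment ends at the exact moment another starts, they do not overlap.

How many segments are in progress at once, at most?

Sweep the timeline, counting +1 at each start and −1 at each end (ends before starts at a tie):
5pm start Feature Spot → 1
7:40pm end Feature Spot → 0
7:50pm start Market Segment → 1
8:10pm start Headlines Roundup → 2
9:10pm end Market Segment → 1
10:20pm end Headlines Roundup → 0
10:20pm start Breaking Recap → 1
10:20pm start Traffic Report → 2
11:20pm end Traffic Report → 1
11:50pm end Breaking Recap → 0
Peak is 2, at 8:10pm (Headlines Roundup, Market Segment).

2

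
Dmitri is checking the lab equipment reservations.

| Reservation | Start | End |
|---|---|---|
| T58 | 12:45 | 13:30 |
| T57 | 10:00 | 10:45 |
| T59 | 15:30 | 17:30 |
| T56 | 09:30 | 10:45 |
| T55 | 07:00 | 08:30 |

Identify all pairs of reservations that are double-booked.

T56 & T57

Sorted by start: T55, T56, T57, T58, T59.
T56 starts after T55 ends; T55 is clear from here.
T57 starts before T56 ends → T56 and T57 overlap.
T58 starts after T56 ends; T56 is clear from here.
T58 starts after T57 ends; T57 is clear from here.
T59 starts after T58 ends.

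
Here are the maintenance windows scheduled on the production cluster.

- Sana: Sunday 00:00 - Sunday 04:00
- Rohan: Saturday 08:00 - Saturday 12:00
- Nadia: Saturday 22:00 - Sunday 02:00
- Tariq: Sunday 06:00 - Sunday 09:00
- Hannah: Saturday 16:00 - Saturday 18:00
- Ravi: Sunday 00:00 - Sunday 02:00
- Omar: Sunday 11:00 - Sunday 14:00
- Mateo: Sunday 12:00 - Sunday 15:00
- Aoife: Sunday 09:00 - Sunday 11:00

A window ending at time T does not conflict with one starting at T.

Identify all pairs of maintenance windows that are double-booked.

Sorted by start: Rohan, Hannah, Nadia, Sana, Ravi, Tariq, Aoife, Omar, Mateo.
Hannah starts after Rohan ends; Rohan is clear from here.
Nadia starts after Hannah ends; Hannah is clear from here.
Sana starts before Nadia ends → Nadia and Sana overlap.
Ravi starts before Nadia ends → Nadia and Ravi overlap.
Tariq starts after Nadia ends; Nadia is clear from here.
Ravi starts before Sana ends → Sana and Ravi overlap.
Tariq starts after Sana ends; Sana is clear from here.
Tariq starts after Ravi ends; Ravi is clear from here.
Aoife starts exactly when Tariq ends (back-to-back, no overlap); Tariq is clear from here.
Omar starts exactly when Aoife ends (back-to-back, no overlap); Aoife is clear from here.
Mateo starts before Omar ends → Omar and Mateo overlap.

Mateo & Omar, Nadia & Ravi, Nadia & Sana, Ravi & Sana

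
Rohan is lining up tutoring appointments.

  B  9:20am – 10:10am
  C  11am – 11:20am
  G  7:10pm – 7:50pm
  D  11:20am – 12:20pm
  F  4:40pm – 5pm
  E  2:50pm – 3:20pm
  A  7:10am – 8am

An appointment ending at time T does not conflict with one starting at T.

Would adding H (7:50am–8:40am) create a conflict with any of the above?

Yes — it overlaps A

A: starts 7:10am before H ends 8:40am, and ends 8am after H starts 7:50am → overlap.
B: starts 9:20am at or after H ends 8:40am → clear.
C: starts 11am at or after H ends 8:40am → clear.
D: starts 11:20am at or after H ends 8:40am → clear.
E: starts 2:50pm at or after H ends 8:40am → clear.
F: starts 4:40pm at or after H ends 8:40am → clear.
G: starts 7:10pm at or after H ends 8:40am → clear.
H overlaps A.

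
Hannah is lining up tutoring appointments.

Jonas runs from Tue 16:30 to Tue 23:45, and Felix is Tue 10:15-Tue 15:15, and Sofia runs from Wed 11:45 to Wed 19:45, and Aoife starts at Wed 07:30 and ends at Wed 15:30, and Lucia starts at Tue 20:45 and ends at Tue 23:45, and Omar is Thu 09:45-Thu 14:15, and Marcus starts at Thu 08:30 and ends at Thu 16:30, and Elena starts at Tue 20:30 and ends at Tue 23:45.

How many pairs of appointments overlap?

5

Sorted by start: Felix, Jonas, Elena, Lucia, Aoife, Sofia, Marcus, Omar.
Jonas starts after Felix ends; Felix is clear from here.
Elena starts before Jonas ends → Jonas and Elena overlap.
Lucia starts before Jonas ends → Jonas and Lucia overlap.
Aoife starts after Jonas ends; Jonas is clear from here.
Lucia starts before Elena ends → Elena and Lucia overlap.
Aoife starts after Elena ends; Elena is clear from here.
Aoife starts after Lucia ends; Lucia is clear from here.
Sofia starts before Aoife ends → Aoife and Sofia overlap.
Marcus starts after Aoife ends; Aoife is clear from here.
Marcus starts after Sofia ends; Sofia is clear from here.
Omar starts before Marcus ends → Marcus and Omar overlap.
Overlapping pairs: Aoife & Sofia, Elena & Jonas, Elena & Lucia, Jonas & Lucia, Marcus & Omar — 5 in total.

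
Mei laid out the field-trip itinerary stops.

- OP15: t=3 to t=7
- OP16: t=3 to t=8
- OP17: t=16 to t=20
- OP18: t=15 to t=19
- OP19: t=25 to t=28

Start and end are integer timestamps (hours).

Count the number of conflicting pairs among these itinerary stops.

Sorted by start: OP15, OP16, OP18, OP17, OP19.
OP16 starts before OP15 ends → OP15 and OP16 overlap.
OP18 starts after OP15 ends; OP15 is clear from here.
OP18 starts after OP16 ends; OP16 is clear from here.
OP17 starts before OP18 ends → OP18 and OP17 overlap.
OP19 starts after OP18 ends.
OP19 starts after OP17 ends.
Overlapping pairs: OP15 & OP16, OP17 & OP18 — 2 in total.

2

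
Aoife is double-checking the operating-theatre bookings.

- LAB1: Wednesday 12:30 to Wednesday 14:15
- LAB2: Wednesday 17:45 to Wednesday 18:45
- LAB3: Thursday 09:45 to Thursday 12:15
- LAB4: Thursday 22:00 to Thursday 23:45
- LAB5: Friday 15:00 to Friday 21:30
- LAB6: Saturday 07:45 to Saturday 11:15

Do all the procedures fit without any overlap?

Two intervals overlap when each starts before the other ends.
Sorted by start: LAB1, LAB2, LAB3, LAB4, LAB5, LAB6.
LAB2 starts after LAB1 ends — done with LAB1.
LAB3 starts after LAB2 ends — done with LAB2.
LAB4 starts after LAB3 ends — done with LAB3.
LAB5 starts after LAB4 ends — done with LAB4.
LAB6 starts after LAB5 ends.
Every pair is clear; the schedule has no overlaps.

Yes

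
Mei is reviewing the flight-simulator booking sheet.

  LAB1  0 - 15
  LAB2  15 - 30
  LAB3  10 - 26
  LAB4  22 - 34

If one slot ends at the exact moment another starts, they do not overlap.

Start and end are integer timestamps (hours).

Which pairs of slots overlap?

Sorted by start: LAB1, LAB3, LAB2, LAB4.
LAB3 starts before LAB1 ends → LAB1 and LAB3 overlap.
LAB2 starts exactly when LAB1 ends (back-to-back, no overlap) — done with LAB1.
LAB2 starts before LAB3 ends → LAB3 and LAB2 overlap.
LAB4 starts before LAB3 ends → LAB3 and LAB4 overlap.
LAB4 starts before LAB2 ends → LAB2 and LAB4 overlap.

LAB1 & LAB3, LAB2 & LAB3, LAB2 & LAB4, LAB3 & LAB4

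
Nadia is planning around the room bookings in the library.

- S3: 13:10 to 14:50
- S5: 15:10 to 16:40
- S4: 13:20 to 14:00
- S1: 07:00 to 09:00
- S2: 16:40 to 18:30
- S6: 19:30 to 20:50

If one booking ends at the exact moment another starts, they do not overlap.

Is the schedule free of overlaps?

No

Two intervals overlap when each starts before the other ends.
Sorted by start: S1, S3, S4, S5, S2, S6.
S3 starts after S1 ends, so S1 has no further overlaps.
S4 starts before S3 ends → S3 and S4 overlap.
That's a conflict, so the schedule is not conflict-free.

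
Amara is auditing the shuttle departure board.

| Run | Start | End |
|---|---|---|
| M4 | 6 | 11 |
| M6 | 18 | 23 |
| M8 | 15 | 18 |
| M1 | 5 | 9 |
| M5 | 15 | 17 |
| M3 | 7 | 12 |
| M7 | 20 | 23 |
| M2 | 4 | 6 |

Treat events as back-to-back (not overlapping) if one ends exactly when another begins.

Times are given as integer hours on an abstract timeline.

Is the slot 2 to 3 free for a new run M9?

Yes — the slot is free

M2: starts 4 at or after M9 ends 3 → clear.
M1: starts 5 at or after M9 ends 3 → clear.
M4: starts 6 at or after M9 ends 3 → clear.
M3: starts 7 at or after M9 ends 3 → clear.
M5: starts 15 at or after M9 ends 3 → clear.
M8: starts 15 at or after M9 ends 3 → clear.
M6: starts 18 at or after M9 ends 3 → clear.
M7: starts 20 at or after M9 ends 3 → clear.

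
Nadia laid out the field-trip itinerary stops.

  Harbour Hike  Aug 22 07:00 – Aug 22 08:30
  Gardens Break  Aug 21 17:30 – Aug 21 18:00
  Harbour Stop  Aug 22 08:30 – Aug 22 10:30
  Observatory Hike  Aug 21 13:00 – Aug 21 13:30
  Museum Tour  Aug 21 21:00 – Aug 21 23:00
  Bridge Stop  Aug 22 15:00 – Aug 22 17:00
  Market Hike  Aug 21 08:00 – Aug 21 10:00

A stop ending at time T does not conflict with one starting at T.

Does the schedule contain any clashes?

Two intervals overlap when each starts before the other ends.
Sorted by start: Market Hike, Observatory Hike, Gardens Break, Museum Tour, Harbour Hike, Harbour Stop, Bridge Stop.
Observatory Hike starts after Market Hike ends — done with Market Hike.
Gardens Break starts after Observatory Hike ends — done with Observatory Hike.
Museum Tour starts after Gardens Break ends — done with Gardens Break.
Harbour Hike starts after Museum Tour ends — done with Museum Tour.
Harbour Stop starts exactly when Harbour Hike ends (back-to-back, no overlap) — done with Harbour Hike.
Bridge Stop starts after Harbour Stop ends.
Every pair is clear; the schedule has no overlaps.

No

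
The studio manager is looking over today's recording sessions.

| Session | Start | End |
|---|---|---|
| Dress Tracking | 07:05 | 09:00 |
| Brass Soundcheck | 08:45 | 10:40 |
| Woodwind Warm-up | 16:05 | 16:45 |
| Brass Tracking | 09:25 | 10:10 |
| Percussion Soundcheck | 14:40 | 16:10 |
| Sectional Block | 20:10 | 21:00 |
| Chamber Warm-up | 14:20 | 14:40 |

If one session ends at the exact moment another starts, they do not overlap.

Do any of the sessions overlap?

Yes

Sorted by start: Dress Tracking, Brass Soundcheck, Brass Tracking, Chamber Warm-up, Percussion Soundcheck, Woodwind Warm-up, Sectional Block.
Brass Soundcheck starts before Dress Tracking ends → Dress Tracking and Brass Soundcheck overlap.
That's a conflict, so the schedule is not conflict-free.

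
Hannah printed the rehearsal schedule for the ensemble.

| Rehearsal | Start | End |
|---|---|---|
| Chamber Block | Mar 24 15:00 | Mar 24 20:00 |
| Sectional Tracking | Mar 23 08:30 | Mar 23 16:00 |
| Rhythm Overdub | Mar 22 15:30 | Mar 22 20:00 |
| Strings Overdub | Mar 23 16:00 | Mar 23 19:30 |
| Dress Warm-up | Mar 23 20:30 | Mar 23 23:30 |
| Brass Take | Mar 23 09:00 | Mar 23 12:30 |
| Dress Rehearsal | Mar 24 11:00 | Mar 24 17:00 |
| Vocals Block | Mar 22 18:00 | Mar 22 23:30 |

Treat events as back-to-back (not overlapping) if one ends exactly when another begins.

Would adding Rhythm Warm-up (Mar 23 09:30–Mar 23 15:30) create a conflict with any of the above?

Rhythm Overdub: ends Mar 22 20:00 at or before Rhythm Warm-up starts Mar 23 09:30 → clear.
Vocals Block: ends Mar 22 23:30 at or before Rhythm Warm-up starts Mar 23 09:30 → clear.
Sectional Tracking: starts Mar 23 08:30 before Rhythm Warm-up ends Mar 23 15:30, and ends Mar 23 16:00 after Rhythm Warm-up starts Mar 23 09:30 → overlap.
Brass Take: starts Mar 23 09:00 before Rhythm Warm-up ends Mar 23 15:30, and ends Mar 23 12:30 after Rhythm Warm-up starts Mar 23 09:30 → overlap.
Strings Overdub: starts Mar 23 16:00 at or after Rhythm Warm-up ends Mar 23 15:30 → clear.
Dress Warm-up: starts Mar 23 20:30 at or after Rhythm Warm-up ends Mar 23 15:30 → clear.
Dress Rehearsal: starts Mar 24 11:00 at or after Rhythm Warm-up ends Mar 23 15:30 → clear.
Chamber Block: starts Mar 24 15:00 at or after Rhythm Warm-up ends Mar 23 15:30 → clear.
Rhythm Warm-up overlaps Brass Take, Sectional Tracking.

Yes — it overlaps Brass Take, Sectional Tracking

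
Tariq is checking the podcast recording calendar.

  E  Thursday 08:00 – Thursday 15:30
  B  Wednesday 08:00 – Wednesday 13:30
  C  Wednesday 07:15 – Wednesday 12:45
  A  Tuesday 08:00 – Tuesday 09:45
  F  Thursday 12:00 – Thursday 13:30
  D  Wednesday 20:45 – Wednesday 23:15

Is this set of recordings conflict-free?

Two intervals overlap when each starts before the other ends.
Sorted by start: A, C, B, D, E, F.
C starts after A ends; A is clear from here.
B starts before C ends → C and B overlap.
That's a conflict, so the schedule is not conflict-free.

No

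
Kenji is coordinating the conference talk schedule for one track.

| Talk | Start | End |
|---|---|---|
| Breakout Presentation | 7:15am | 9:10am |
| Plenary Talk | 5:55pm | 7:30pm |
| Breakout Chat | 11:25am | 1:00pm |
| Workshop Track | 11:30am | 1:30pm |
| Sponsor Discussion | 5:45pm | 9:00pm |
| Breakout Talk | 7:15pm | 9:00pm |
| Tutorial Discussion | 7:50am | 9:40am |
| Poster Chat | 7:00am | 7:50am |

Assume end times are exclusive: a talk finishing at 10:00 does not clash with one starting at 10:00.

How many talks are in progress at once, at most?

Sweep the timeline, counting +1 at each start and −1 at each end (ends before starts at a tie):
7:00am start Poster Chat → 1
7:15am start Breakout Presentation → 2
7:50am end Poster Chat → 1
7:50am start Tutorial Discussion → 2
9:10am end Breakout Presentation → 1
9:40am end Tutorial Discussion → 0
11:25am start Breakout Chat → 1
11:30am start Workshop Track → 2
1:00pm end Breakout Chat → 1
1:30pm end Workshop Track → 0
5:45pm start Sponsor Discussion → 1
5:55pm start Plenary Talk → 2
7:15pm start Breakout Talk → 3
7:30pm end Plenary Talk → 2
9:00pm end Breakout Talk → 1
9:00pm end Sponsor Discussion → 0
Peak is 3, at 7:15pm (Breakout Talk, Plenary Talk, Sponsor Discussion).

3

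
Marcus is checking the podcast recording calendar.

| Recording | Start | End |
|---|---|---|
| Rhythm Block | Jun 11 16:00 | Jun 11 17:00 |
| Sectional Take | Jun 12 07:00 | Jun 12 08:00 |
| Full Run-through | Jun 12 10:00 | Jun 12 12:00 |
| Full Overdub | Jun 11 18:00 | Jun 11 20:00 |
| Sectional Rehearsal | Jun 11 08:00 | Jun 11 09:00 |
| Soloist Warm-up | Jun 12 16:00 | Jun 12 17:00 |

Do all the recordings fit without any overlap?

Sorted by start: Sectional Rehearsal, Rhythm Block, Full Overdub, Sectional Take, Full Run-through, Soloist Warm-up.
Rhythm Block starts after Sectional Rehearsal ends, so nothing later overlaps Sectional Rehearsal either.
Full Overdub starts after Rhythm Block ends, so nothing later overlaps Rhythm Block either.
Sectional Take starts after Full Overdub ends, so nothing later overlaps Full Overdub either.
Full Run-through starts after Sectional Take ends, so nothing later overlaps Sectional Take either.
Soloist Warm-up starts after Full Run-through ends.
Every pair is clear; the schedule has no overlaps.

Yes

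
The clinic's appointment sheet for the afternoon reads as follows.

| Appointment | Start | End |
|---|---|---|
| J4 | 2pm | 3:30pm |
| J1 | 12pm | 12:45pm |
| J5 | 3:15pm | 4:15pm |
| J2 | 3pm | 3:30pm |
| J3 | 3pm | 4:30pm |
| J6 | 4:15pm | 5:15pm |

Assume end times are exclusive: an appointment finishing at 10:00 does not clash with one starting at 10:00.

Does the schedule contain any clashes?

Yes

Sorted by start: J1, J4, J2, J3, J5, J6.
J4 starts after J1 ends; J1 is clear from here.
J2 starts before J4 ends → J4 and J2 overlap.
That's a conflict, so the schedule is not conflict-free.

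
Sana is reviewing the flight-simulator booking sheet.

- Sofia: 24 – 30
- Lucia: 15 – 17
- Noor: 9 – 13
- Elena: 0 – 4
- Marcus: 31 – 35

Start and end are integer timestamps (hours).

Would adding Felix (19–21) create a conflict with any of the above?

No — it doesn't clash with anything

Elena: ends 4 at or before Felix starts 19 → clear.
Noor: ends 13 at or before Felix starts 19 → clear.
Lucia: ends 17 at or before Felix starts 19 → clear.
Sofia: starts 24 at or after Felix ends 21 → clear.
Marcus: starts 31 at or after Felix ends 21 → clear.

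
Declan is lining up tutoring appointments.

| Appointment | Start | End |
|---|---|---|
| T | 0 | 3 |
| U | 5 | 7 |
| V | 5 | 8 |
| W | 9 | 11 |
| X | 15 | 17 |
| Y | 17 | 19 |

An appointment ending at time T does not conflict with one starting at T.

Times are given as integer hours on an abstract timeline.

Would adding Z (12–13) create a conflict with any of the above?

No — it doesn't clash with anything

T: ends 3 at or before Z starts 12 → clear.
U: ends 7 at or before Z starts 12 → clear.
V: ends 8 at or before Z starts 12 → clear.
W: ends 11 at or before Z starts 12 → clear.
X: starts 15 at or after Z ends 13 → clear.
Y: starts 17 at or after Z ends 13 → clear.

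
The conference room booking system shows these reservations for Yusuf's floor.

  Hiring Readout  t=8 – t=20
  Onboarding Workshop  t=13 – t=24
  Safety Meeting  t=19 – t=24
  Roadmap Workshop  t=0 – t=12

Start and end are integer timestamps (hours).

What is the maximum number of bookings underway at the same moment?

Sort all start/end points and keep a running count:
t=0 start Roadmap Workshop → 1
t=8 start Hiring Readout → 2
t=12 end Roadmap Workshop → 1
t=13 start Onboarding Workshop → 2
t=19 start Safety Meeting → 3
t=20 end Hiring Readout → 2
t=24 end Onboarding Workshop → 1
t=24 end Safety Meeting → 0
Peak is 3, at t=19 (Hiring Readout, Onboarding Workshop, Safety Meeting).

3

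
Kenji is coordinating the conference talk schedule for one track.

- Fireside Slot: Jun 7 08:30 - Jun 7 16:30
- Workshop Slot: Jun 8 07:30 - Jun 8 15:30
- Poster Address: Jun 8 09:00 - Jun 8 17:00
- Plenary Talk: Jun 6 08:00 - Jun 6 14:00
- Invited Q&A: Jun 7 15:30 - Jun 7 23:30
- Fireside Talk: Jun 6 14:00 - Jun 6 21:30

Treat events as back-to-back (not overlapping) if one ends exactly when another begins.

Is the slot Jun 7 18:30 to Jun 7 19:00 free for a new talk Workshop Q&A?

No — it overlaps Invited Q&A

Plenary Talk: ends Jun 6 14:00 at or before Workshop Q&A starts Jun 7 18:30 → clear.
Fireside Talk: ends Jun 6 21:30 at or before Workshop Q&A starts Jun 7 18:30 → clear.
Fireside Slot: ends Jun 7 16:30 at or before Workshop Q&A starts Jun 7 18:30 → clear.
Invited Q&A: starts Jun 7 15:30 before Workshop Q&A ends Jun 7 19:00, and ends Jun 7 23:30 after Workshop Q&A starts Jun 7 18:30 → overlap.
Workshop Slot: starts Jun 8 07:30 at or after Workshop Q&A ends Jun 7 19:00 → clear.
Poster Address: starts Jun 8 09:00 at or after Workshop Q&A ends Jun 7 19:00 → clear.
Workshop Q&A overlaps Invited Q&A.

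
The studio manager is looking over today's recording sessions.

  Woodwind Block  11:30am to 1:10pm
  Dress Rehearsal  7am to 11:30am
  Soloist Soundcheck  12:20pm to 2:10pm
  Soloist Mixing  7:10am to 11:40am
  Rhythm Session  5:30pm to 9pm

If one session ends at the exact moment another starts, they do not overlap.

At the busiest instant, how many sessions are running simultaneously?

2

Walk through starts and ends in time order (an end at T is processed before a start at T):
7am start Dress Rehearsal → 1
7:10am start Soloist Mixing → 2
11:30am end Dress Rehearsal → 1
11:30am start Woodwind Block → 2
11:40am end Soloist Mixing → 1
12:20pm start Soloist Soundcheck → 2
1:10pm end Woodwind Block → 1
2:10pm end Soloist Soundcheck → 0
5:30pm start Rhythm Session → 1
9pm end Rhythm Session → 0
Peak is 2, at 7:10am (Dress Rehearsal, Soloist Mixing).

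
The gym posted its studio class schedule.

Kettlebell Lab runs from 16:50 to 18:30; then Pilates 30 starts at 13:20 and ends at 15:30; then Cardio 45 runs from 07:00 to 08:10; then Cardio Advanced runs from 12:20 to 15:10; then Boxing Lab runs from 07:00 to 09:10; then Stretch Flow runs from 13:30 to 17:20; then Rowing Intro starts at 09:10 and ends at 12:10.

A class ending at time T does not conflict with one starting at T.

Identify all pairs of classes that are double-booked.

Two intervals overlap when each starts before the other ends.
Sorted by start: Cardio 45, Boxing Lab, Rowing Intro, Cardio Advanced, Pilates 30, Stretch Flow, Kettlebell Lab.
Boxing Lab starts before Cardio 45 ends → Cardio 45 and Boxing Lab overlap.
Rowing Intro starts after Cardio 45 ends — done with Cardio 45.
Rowing Intro starts exactly when Boxing Lab ends (back-to-back, no overlap) — done with Boxing Lab.
Cardio Advanced starts after Rowing Intro ends — done with Rowing Intro.
Pilates 30 starts before Cardio Advanced ends → Cardio Advanced and Pilates 30 overlap.
Stretch Flow starts before Cardio Advanced ends → Cardio Advanced and Stretch Flow overlap.
Kettlebell Lab starts after Cardio Advanced ends.
Stretch Flow starts before Pilates 30 ends → Pilates 30 and Stretch Flow overlap.
Kettlebell Lab starts after Pilates 30 ends.
Kettlebell Lab starts before Stretch Flow ends → Stretch Flow and Kettlebell Lab overlap.

Boxing Lab & Cardio 45, Cardio Advanced & Pilates 30, Cardio Advanced & Stretch Flow, Kettlebell Lab & Stretch Flow, Pilates 30 & Stretch Flow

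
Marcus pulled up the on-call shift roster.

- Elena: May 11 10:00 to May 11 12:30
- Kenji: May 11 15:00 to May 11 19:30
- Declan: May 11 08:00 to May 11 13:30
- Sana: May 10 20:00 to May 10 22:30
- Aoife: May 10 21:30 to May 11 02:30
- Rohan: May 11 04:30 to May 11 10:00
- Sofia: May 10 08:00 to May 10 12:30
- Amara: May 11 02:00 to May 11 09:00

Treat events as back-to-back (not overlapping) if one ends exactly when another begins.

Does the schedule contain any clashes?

Yes

Two intervals overlap when each starts before the other ends.
Sorted by start: Sofia, Sana, Aoife, Amara, Rohan, Declan, Elena, Kenji.
Sana starts after Sofia ends, so nothing later overlaps Sofia either.
Aoife starts before Sana ends → Sana and Aoife overlap.
That's a conflict, so the schedule is not conflict-free.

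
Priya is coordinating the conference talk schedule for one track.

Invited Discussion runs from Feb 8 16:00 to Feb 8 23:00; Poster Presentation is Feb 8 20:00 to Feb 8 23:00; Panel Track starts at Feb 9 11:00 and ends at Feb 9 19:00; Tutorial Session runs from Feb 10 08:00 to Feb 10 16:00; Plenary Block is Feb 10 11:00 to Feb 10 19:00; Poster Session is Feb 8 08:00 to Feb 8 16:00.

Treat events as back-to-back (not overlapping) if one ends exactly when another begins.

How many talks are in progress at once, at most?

2

Sweep the timeline, counting +1 at each start and −1 at each end (ends before starts at a tie):
Feb 8 08:00 start Poster Session → 1
Feb 8 16:00 end Poster Session → 0
Feb 8 16:00 start Invited Discussion → 1
Feb 8 20:00 start Poster Presentation → 2
Feb 8 23:00 end Invited Discussion → 1
Feb 8 23:00 end Poster Presentation → 0
Feb 9 11:00 start Panel Track → 1
Feb 9 19:00 end Panel Track → 0
Feb 10 08:00 start Tutorial Session → 1
Feb 10 11:00 start Plenary Block → 2
Feb 10 16:00 end Tutorial Session → 1
Feb 10 19:00 end Plenary Block → 0
Peak is 2, at Feb 8 20:00 (Invited Discussion, Poster Presentation).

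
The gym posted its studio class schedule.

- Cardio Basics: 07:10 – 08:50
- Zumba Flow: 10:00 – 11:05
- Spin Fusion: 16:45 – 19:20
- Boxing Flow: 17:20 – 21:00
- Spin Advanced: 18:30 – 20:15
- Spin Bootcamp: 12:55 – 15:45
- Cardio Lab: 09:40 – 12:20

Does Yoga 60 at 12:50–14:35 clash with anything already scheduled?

Yes — it overlaps Spin Bootcamp

Cardio Basics: ends 08:50 at or before Yoga 60 starts 12:50 → clear.
Cardio Lab: ends 12:20 at or before Yoga 60 starts 12:50 → clear.
Zumba Flow: ends 11:05 at or before Yoga 60 starts 12:50 → clear.
Spin Bootcamp: starts 12:55 before Yoga 60 ends 14:35, and ends 15:45 after Yoga 60 starts 12:50 → overlap.
Spin Fusion: starts 16:45 at or after Yoga 60 ends 14:35 → clear.
Boxing Flow: starts 17:20 at or after Yoga 60 ends 14:35 → clear.
Spin Advanced: starts 18:30 at or after Yoga 60 ends 14:35 → clear.
Yoga 60 overlaps Spin Bootcamp.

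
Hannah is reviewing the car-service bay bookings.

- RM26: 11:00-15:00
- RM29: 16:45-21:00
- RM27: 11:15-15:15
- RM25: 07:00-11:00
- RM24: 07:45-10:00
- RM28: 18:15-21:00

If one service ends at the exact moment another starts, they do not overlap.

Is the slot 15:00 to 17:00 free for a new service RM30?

No — it overlaps RM27, RM29

RM25: ends 11:00 at or before RM30 starts 15:00 → clear.
RM24: ends 10:00 at or before RM30 starts 15:00 → clear.
RM26: ends 15:00 at or before RM30 starts 15:00 → clear.
RM27: starts 11:15 before RM30 ends 17:00, and ends 15:15 after RM30 starts 15:00 → overlap.
RM29: starts 16:45 before RM30 ends 17:00, and ends 21:00 after RM30 starts 15:00 → overlap.
RM28: starts 18:15 at or after RM30 ends 17:00 → clear.
RM30 overlaps RM27, RM29.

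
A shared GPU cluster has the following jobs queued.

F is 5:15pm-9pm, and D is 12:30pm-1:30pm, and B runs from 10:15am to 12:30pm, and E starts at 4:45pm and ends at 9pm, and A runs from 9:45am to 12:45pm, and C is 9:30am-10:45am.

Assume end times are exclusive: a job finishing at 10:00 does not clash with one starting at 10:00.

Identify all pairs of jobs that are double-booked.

A & B, A & C, A & D, B & C, E & F

Sorted by start: C, A, B, D, E, F.
A starts before C ends → C and A overlap.
B starts before C ends → C and B overlap.
D starts after C ends, so C has no further overlaps.
B starts before A ends → A and B overlap.
D starts before A ends → A and D overlap.
E starts after A ends, so A has no further overlaps.
D starts exactly when B ends (back-to-back, no overlap), so B has no further overlaps.
E starts after D ends, so D has no further overlaps.
F starts before E ends → E and F overlap.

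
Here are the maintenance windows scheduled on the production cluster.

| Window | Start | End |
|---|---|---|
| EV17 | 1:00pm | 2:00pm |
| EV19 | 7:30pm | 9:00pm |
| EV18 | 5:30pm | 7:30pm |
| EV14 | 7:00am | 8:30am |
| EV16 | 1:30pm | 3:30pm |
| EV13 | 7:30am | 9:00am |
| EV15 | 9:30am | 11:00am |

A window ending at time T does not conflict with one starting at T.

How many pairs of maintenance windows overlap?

Sorted by start: EV14, EV13, EV15, EV17, EV16, EV18, EV19.
EV13 starts before EV14 ends → EV14 and EV13 overlap.
EV15 starts after EV14 ends — done with EV14.
EV15 starts after EV13 ends — done with EV13.
EV17 starts after EV15 ends — done with EV15.
EV16 starts before EV17 ends → EV17 and EV16 overlap.
EV18 starts after EV17 ends — done with EV17.
EV18 starts after EV16 ends — done with EV16.
EV19 starts exactly when EV18 ends (back-to-back, no overlap).
Overlapping pairs: EV13 & EV14, EV16 & EV17 — 2 in total.

2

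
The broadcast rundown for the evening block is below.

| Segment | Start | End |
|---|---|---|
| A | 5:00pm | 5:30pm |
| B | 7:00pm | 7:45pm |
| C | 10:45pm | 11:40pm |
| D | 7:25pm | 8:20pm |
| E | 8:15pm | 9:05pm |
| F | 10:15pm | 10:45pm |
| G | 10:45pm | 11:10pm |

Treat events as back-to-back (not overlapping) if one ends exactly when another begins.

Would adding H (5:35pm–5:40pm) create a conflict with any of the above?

No — it doesn't clash with anything

A: ends 5:30pm at or before H starts 5:35pm → clear.
B: starts 7:00pm at or after H ends 5:40pm → clear.
D: starts 7:25pm at or after H ends 5:40pm → clear.
E: starts 8:15pm at or after H ends 5:40pm → clear.
F: starts 10:15pm at or after H ends 5:40pm → clear.
C: starts 10:45pm at or after H ends 5:40pm → clear.
G: starts 10:45pm at or after H ends 5:40pm → clear.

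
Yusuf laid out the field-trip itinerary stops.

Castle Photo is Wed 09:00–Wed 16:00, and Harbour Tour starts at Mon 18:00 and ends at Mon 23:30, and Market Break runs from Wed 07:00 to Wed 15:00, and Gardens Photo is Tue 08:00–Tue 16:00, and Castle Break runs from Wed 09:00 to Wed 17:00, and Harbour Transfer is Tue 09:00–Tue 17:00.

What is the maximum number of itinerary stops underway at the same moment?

3

Sort all start/end points and keep a running count:
Mon 18:00 start Harbour Tour → 1
Mon 23:30 end Harbour Tour → 0
Tue 08:00 start Gardens Photo → 1
Tue 09:00 start Harbour Transfer → 2
Tue 16:00 end Gardens Photo → 1
Tue 17:00 end Harbour Transfer → 0
Wed 07:00 start Market Break → 1
Wed 09:00 start Castle Break → 2
Wed 09:00 start Castle Photo → 3
Wed 15:00 end Market Break → 2
Wed 16:00 end Castle Photo → 1
Wed 17:00 end Castle Break → 0
Peak is 3, at Wed 09:00 (Castle Break, Castle Photo, Market Break).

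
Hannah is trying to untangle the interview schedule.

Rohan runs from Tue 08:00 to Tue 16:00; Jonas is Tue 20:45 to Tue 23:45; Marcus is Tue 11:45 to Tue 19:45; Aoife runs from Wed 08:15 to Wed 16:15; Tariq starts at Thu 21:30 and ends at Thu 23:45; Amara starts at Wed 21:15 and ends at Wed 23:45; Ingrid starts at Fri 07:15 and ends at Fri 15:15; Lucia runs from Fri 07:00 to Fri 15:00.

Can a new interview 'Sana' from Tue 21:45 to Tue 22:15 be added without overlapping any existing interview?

Rohan: ends Tue 16:00 at or before Sana starts Tue 21:45 → clear.
Marcus: ends Tue 19:45 at or before Sana starts Tue 21:45 → clear.
Jonas: starts Tue 20:45 before Sana ends Tue 22:15, and ends Tue 23:45 after Sana starts Tue 21:45 → overlap.
Aoife: starts Wed 08:15 at or after Sana ends Tue 22:15 → clear.
Amara: starts Wed 21:15 at or after Sana ends Tue 22:15 → clear.
Tariq: starts Thu 21:30 at or after Sana ends Tue 22:15 → clear.
Lucia: starts Fri 07:00 at or after Sana ends Tue 22:15 → clear.
Ingrid: starts Fri 07:15 at or after Sana ends Tue 22:15 → clear.
Sana overlaps Jonas.

No — it overlaps Jonas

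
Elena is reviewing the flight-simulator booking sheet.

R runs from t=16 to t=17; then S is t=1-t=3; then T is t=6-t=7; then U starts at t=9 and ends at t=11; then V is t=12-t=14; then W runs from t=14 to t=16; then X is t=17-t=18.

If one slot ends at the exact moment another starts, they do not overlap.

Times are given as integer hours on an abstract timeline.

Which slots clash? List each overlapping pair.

no overlapping pairs

Sorted by start: S, T, U, V, W, R, X.
T starts after S ends, so nothing later overlaps S either.
U starts after T ends, so nothing later overlaps T either.
V starts after U ends, so nothing later overlaps U either.
W starts exactly when V ends (back-to-back, no overlap), so nothing later overlaps V either.
R starts exactly when W ends (back-to-back, no overlap), so nothing later overlaps W either.
X starts exactly when R ends (back-to-back, no overlap).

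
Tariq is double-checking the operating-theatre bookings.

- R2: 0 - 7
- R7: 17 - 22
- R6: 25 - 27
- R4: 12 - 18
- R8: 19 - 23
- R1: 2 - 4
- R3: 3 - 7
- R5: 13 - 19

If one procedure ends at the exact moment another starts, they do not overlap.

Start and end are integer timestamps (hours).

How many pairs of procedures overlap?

Sorted by start: R2, R1, R3, R4, R5, R7, R8, R6.
R1 starts before R2 ends → R2 and R1 overlap.
R3 starts before R2 ends → R2 and R3 overlap.
R4 starts after R2 ends, so R2 has no further overlaps.
R3 starts before R1 ends → R1 and R3 overlap.
R4 starts after R1 ends, so R1 has no further overlaps.
R4 starts after R3 ends, so R3 has no further overlaps.
R5 starts before R4 ends → R4 and R5 overlap.
R7 starts before R4 ends → R4 and R7 overlap.
R8 starts after R4 ends, so R4 has no further overlaps.
R7 starts before R5 ends → R5 and R7 overlap.
R8 starts exactly when R5 ends (back-to-back, no overlap), so R5 has no further overlaps.
R8 starts before R7 ends → R7 and R8 overlap.
R6 starts after R7 ends.
R6 starts after R8 ends.
Overlapping pairs: R1 & R2, R1 & R3, R2 & R3, R4 & R5, R4 & R7, R5 & R7, R7 & R8 — 7 in total.

7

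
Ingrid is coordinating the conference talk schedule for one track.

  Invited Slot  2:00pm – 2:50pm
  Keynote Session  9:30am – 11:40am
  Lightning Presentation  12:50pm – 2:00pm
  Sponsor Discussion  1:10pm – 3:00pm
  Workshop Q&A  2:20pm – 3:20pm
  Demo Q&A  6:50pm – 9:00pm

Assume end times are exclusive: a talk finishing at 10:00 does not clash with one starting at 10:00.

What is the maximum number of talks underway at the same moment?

3

Walk through starts and ends in time order (an end at T is processed before a start at T):
9:30am start Keynote Session → 1
11:40am end Keynote Session → 0
12:50pm start Lightning Presentation → 1
1:10pm start Sponsor Discussion → 2
2:00pm end Lightning Presentation → 1
2:00pm start Invited Slot → 2
2:20pm start Workshop Q&A → 3
2:50pm end Invited Slot → 2
3:00pm end Sponsor Discussion → 1
3:20pm end Workshop Q&A → 0
6:50pm start Demo Q&A → 1
9:00pm end Demo Q&A → 0
Peak is 3, at 2:20pm (Invited Slot, Sponsor Discussion, Workshop Q&A).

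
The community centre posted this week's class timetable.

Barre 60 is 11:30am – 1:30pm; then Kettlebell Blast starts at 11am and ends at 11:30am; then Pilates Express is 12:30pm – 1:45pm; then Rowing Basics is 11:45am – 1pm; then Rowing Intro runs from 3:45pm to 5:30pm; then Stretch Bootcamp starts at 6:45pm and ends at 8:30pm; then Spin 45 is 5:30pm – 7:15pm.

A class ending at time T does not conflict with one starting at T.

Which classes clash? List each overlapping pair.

Barre 60 & Pilates Express, Barre 60 & Rowing Basics, Pilates Express & Rowing Basics, Spin 45 & Stretch Bootcamp

Two intervals overlap when each starts before the other ends.
Sorted by start: Kettlebell Blast, Barre 60, Rowing Basics, Pilates Express, Rowing Intro, Spin 45, Stretch Bootcamp.
Barre 60 starts exactly when Kettlebell Blast ends (back-to-back, no overlap); Kettlebell Blast is clear from here.
Rowing Basics starts before Barre 60 ends → Barre 60 and Rowing Basics overlap.
Pilates Express starts before Barre 60 ends → Barre 60 and Pilates Express overlap.
Rowing Intro starts after Barre 60 ends; Barre 60 is clear from here.
Pilates Express starts before Rowing Basics ends → Rowing Basics and Pilates Express overlap.
Rowing Intro starts after Rowing Basics ends; Rowing Basics is clear from here.
Rowing Intro starts after Pilates Express ends; Pilates Express is clear from here.
Spin 45 starts exactly when Rowing Intro ends (back-to-back, no overlap); Rowing Intro is clear from here.
Stretch Bootcamp starts before Spin 45 ends → Spin 45 and Stretch Bootcamp overlap.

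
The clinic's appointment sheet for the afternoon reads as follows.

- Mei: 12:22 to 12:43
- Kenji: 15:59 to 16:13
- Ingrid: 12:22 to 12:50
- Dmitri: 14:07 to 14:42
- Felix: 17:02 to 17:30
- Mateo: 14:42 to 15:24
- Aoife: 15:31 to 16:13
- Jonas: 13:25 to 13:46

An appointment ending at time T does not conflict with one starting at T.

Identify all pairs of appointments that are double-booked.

Sorted by start: Ingrid, Mei, Jonas, Dmitri, Mateo, Aoife, Kenji, Felix.
Mei starts before Ingrid ends → Ingrid and Mei overlap.
Jonas starts after Ingrid ends — done with Ingrid.
Jonas starts after Mei ends — done with Mei.
Dmitri starts after Jonas ends — done with Jonas.
Mateo starts exactly when Dmitri ends (back-to-back, no overlap) — done with Dmitri.
Aoife starts after Mateo ends — done with Mateo.
Kenji starts before Aoife ends → Aoife and Kenji overlap.
Felix starts after Aoife ends.
Felix starts after Kenji ends.

Aoife & Kenji, Ingrid & Mei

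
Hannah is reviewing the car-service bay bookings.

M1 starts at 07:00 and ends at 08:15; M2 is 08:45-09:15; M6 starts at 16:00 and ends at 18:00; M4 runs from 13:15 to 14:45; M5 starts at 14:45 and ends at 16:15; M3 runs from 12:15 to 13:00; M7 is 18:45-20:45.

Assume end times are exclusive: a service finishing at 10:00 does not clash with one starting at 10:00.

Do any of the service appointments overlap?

Check each pair: they overlap iff neither finishes before the other starts.
Sorted by start: M1, M2, M3, M4, M5, M6, M7.
M2 starts after M1 ends, so M1 has no further overlaps.
M3 starts after M2 ends, so M2 has no further overlaps.
M4 starts after M3 ends, so M3 has no further overlaps.
M5 starts exactly when M4 ends (back-to-back, no overlap), so M4 has no further overlaps.
M6 starts before M5 ends → M5 and M6 overlap.
That's a conflict, so the schedule is not conflict-free.

Yes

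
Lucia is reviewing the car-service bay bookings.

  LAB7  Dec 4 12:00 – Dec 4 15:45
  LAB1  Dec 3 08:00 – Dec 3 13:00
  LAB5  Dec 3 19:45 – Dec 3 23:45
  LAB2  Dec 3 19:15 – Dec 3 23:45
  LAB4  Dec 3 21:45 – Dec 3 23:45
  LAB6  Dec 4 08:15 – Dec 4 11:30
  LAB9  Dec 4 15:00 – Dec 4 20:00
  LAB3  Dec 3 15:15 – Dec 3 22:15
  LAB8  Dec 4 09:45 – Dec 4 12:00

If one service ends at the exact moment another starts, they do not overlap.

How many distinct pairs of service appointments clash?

8

Sorted by start: LAB1, LAB3, LAB2, LAB5, LAB4, LAB6, LAB8, LAB7, LAB9.
LAB3 starts after LAB1 ends, so nothing later overlaps LAB1 either.
LAB2 starts before LAB3 ends → LAB3 and LAB2 overlap.
LAB5 starts before LAB3 ends → LAB3 and LAB5 overlap.
LAB4 starts before LAB3 ends → LAB3 and LAB4 overlap.
LAB6 starts after LAB3 ends, so nothing later overlaps LAB3 either.
LAB5 starts before LAB2 ends → LAB2 and LAB5 overlap.
LAB4 starts before LAB2 ends → LAB2 and LAB4 overlap.
LAB6 starts after LAB2 ends, so nothing later overlaps LAB2 either.
LAB4 starts before LAB5 ends → LAB5 and LAB4 overlap.
LAB6 starts after LAB5 ends, so nothing later overlaps LAB5 either.
LAB6 starts after LAB4 ends, so nothing later overlaps LAB4 either.
LAB8 starts before LAB6 ends → LAB6 and LAB8 overlap.
LAB7 starts after LAB6 ends, so nothing later overlaps LAB6 either.
LAB7 starts exactly when LAB8 ends (back-to-back, no overlap), so nothing later overlaps LAB8 either.
LAB9 starts before LAB7 ends → LAB7 and LAB9 overlap.
Overlapping pairs: LAB2 & LAB3, LAB2 & LAB4, LAB2 & LAB5, LAB3 & LAB4, LAB3 & LAB5, LAB4 & LAB5, LAB6 & LAB8, LAB7 & LAB9 — 8 in total.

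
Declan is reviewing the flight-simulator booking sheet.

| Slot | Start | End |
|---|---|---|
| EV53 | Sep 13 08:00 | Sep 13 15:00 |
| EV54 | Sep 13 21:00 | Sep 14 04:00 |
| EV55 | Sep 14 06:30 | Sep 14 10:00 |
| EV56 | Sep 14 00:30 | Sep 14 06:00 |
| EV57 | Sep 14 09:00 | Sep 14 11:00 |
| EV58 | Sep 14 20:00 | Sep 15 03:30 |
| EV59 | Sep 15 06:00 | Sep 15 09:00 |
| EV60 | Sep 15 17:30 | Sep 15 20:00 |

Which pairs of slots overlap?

Sorted by start: EV53, EV54, EV56, EV55, EV57, EV58, EV59, EV60.
EV54 starts after EV53 ends, so nothing later overlaps EV53 either.
EV56 starts before EV54 ends → EV54 and EV56 overlap.
EV55 starts after EV54 ends, so nothing later overlaps EV54 either.
EV55 starts after EV56 ends, so nothing later overlaps EV56 either.
EV57 starts before EV55 ends → EV55 and EV57 overlap.
EV58 starts after EV55 ends, so nothing later overlaps EV55 either.
EV58 starts after EV57 ends, so nothing later overlaps EV57 either.
EV59 starts after EV58 ends, so nothing later overlaps EV58 either.
EV60 starts after EV59 ends.

EV54 & EV56, EV55 & EV57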